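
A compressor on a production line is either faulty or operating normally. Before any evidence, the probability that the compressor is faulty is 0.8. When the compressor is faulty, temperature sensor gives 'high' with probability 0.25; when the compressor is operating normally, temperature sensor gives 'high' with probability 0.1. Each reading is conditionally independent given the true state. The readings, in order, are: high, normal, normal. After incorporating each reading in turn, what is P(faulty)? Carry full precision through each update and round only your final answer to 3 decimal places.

After 'high': P(faulty) = 0.25·0.8000 / (0.25·0.8000 + 0.1·0.2000) ≈ 0.9091
After 'normal': P(faulty) = 0.75·0.9091 / (0.75·0.9091 + 0.9·0.0909) ≈ 0.8929
After 'normal': P(faulty) = 0.75·0.8929 / (0.75·0.8929 + 0.9·0.1071) ≈ 0.8741

0.874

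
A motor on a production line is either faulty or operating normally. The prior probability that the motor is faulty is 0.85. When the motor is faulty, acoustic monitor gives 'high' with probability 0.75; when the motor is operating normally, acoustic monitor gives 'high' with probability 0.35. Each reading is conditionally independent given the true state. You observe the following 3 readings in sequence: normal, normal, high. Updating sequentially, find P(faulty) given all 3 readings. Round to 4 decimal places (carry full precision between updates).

After 'normal': P(faulty) = 0.25·0.8500 / (0.25·0.8500 + 0.65·0.1500) ≈ 0.6855
After 'normal': P(faulty) = 0.25·0.6855 / (0.25·0.6855 + 0.65·0.3145) ≈ 0.4560
After 'high': P(faulty) = 0.75·0.4560 / (0.75·0.4560 + 0.35·0.5440) ≈ 0.6424

0.6424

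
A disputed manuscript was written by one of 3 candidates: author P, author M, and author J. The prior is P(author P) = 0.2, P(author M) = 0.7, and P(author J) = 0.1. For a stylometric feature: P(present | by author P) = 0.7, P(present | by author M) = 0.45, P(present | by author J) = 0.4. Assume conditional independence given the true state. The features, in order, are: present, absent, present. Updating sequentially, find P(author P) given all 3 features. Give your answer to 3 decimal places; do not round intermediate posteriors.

After 'present': normaliser = 0.7·0.2000 + 0.45·0.7000 + 0.4·0.1000; P(author P) ≈ 0.2828, P(author M) ≈ 0.6364, P(author J) ≈ 0.0808
After 'absent': normaliser = 0.3·0.2828 + 0.55·0.6364 + 0.6·0.0808; P(author P) ≈ 0.1755, P(author M) ≈ 0.7241, P(author J) ≈ 0.1003
After 'present': normaliser = 0.7·0.1755 + 0.45·0.7241 + 0.4·0.1003; P(author P) ≈ 0.2514, P(author M) ≈ 0.6666, P(author J) ≈ 0.0821

0.251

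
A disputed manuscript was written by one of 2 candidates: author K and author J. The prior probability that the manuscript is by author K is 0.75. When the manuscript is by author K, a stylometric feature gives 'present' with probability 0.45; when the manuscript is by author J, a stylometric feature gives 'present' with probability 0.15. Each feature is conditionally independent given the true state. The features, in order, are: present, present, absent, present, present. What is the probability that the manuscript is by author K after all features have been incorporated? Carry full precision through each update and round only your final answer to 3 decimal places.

0.994

After 'present': P(author K) = 0.45·0.7500 / (0.45·0.7500 + 0.15·0.2500) ≈ 0.9000
After 'present': P(author K) = 0.45·0.9000 / (0.45·0.9000 + 0.15·0.1000) ≈ 0.9643
After 'absent': P(author K) = 0.55·0.9643 / (0.55·0.9643 + 0.85·0.0357) ≈ 0.9459
After 'present': P(author K) = 0.45·0.9459 / (0.45·0.9459 + 0.15·0.0541) ≈ 0.9813
After 'present': P(author K) = 0.45·0.9813 / (0.45·0.9813 + 0.15·0.0187) ≈ 0.9937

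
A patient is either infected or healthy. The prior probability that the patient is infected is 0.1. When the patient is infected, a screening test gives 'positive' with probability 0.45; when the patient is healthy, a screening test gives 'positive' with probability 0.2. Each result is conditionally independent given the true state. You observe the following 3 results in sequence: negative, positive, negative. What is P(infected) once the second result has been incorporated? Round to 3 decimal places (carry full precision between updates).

0.147

After 'negative': P(infected) = 0.55·0.1000 / (0.55·0.1000 + 0.8·0.9000) ≈ 0.0710
After 'positive': P(infected) = 0.45·0.0710 / (0.45·0.0710 + 0.2·0.9290) ≈ 0.1467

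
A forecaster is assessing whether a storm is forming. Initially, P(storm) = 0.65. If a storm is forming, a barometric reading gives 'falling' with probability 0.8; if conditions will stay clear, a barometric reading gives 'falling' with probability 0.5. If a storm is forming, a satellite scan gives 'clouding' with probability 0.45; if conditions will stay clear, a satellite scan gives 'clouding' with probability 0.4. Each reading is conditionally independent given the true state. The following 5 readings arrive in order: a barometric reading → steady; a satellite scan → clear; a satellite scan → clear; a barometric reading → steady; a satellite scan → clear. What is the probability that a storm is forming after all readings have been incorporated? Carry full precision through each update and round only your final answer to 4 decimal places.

0.1862

Apply Bayes' rule sequentially, carrying P(storm) forward.
After a barometric reading='steady': P(storm) = 0.2·0.6500 / (0.2·0.6500 + 0.5·0.3500) ≈ 0.4262
After a satellite scan='clear': P(storm) = 0.55·0.4262 / (0.55·0.4262 + 0.6·0.5738) ≈ 0.4051
After a satellite scan='clear': P(storm) = 0.55·0.4051 / (0.55·0.4051 + 0.6·0.5949) ≈ 0.3843
After a barometric reading='steady': P(storm) = 0.2·0.3843 / (0.2·0.3843 + 0.5·0.6157) ≈ 0.1998
After a satellite scan='clear': P(storm) = 0.55·0.1998 / (0.55·0.1998 + 0.6·0.8002) ≈ 0.1862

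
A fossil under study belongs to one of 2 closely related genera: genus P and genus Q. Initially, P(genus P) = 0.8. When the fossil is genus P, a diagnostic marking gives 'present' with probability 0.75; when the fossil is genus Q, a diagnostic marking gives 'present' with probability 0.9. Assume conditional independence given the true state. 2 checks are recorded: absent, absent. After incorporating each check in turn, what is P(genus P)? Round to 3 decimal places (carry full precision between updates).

0.962

After 'absent': P(genus P) = 0.25·0.8000 / (0.25·0.8000 + 0.1·0.2000) ≈ 0.9091
After 'absent': P(genus P) = 0.25·0.9091 / (0.25·0.9091 + 0.1·0.0909) ≈ 0.9615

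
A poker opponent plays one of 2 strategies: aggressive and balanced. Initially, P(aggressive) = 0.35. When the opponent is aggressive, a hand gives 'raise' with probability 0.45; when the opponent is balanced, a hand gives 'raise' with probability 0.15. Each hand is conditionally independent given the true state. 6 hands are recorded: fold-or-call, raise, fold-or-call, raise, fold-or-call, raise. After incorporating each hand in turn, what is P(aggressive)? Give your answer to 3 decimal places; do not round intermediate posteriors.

Each posterior becomes the prior for the next update.
After 'fold-or-call': P(aggressive) = 0.55·0.3500 / (0.55·0.3500 + 0.85·0.6500) ≈ 0.2584
After 'raise': P(aggressive) = 0.45·0.2584 / (0.45·0.2584 + 0.15·0.7416) ≈ 0.5111
After 'fold-or-call': P(aggressive) = 0.55·0.5111 / (0.55·0.5111 + 0.85·0.4889) ≈ 0.4035
After 'raise': P(aggressive) = 0.45·0.4035 / (0.45·0.4035 + 0.15·0.5965) ≈ 0.6699
After 'fold-or-call': P(aggressive) = 0.55·0.6699 / (0.55·0.6699 + 0.85·0.3301) ≈ 0.5676
After 'raise': P(aggressive) = 0.45·0.5676 / (0.45·0.5676 + 0.15·0.4324) ≈ 0.7975

0.798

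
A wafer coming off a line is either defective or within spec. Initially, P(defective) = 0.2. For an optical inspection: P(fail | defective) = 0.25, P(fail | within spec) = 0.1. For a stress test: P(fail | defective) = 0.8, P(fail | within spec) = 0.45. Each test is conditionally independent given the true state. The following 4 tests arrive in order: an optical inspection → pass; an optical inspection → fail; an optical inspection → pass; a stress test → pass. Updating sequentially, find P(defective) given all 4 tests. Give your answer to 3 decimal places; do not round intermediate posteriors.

0.136

After an optical inspection='pass': P(defective) = 0.75·0.2000 / (0.75·0.2000 + 0.9·0.8000) ≈ 0.1724
After an optical inspection='fail': P(defective) = 0.25·0.1724 / (0.25·0.1724 + 0.1·0.8276) ≈ 0.3425
After an optical inspection='pass': P(defective) = 0.75·0.3425 / (0.75·0.3425 + 0.9·0.6575) ≈ 0.3027
After a stress test='pass': P(defective) = 0.2·0.3027 / (0.2·0.3027 + 0.55·0.6973) ≈ 0.1363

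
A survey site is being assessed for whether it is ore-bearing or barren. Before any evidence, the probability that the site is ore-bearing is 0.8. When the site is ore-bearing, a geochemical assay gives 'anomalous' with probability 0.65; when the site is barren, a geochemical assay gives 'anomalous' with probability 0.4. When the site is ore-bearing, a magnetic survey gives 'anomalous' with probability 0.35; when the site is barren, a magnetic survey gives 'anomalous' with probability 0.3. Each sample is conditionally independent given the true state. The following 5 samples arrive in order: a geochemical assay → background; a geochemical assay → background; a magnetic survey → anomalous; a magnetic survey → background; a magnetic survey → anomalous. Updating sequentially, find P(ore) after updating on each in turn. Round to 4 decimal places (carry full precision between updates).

0.6324

Apply Bayes' rule sequentially, carrying P(ore) forward.
After a geochemical assay='background': P(ore) = 0.35·0.8000 / (0.35·0.8000 + 0.6·0.2000) ≈ 0.7000
After a geochemical assay='background': P(ore) = 0.35·0.7000 / (0.35·0.7000 + 0.6·0.3000) ≈ 0.5765
After a magnetic survey='anomalous': P(ore) = 0.35·0.5765 / (0.35·0.5765 + 0.3·0.4235) ≈ 0.6136
After a magnetic survey='background': P(ore) = 0.65·0.6136 / (0.65·0.6136 + 0.7·0.3864) ≈ 0.5959
After a magnetic survey='anomalous': P(ore) = 0.35·0.5959 / (0.35·0.5959 + 0.3·0.4041) ≈ 0.6324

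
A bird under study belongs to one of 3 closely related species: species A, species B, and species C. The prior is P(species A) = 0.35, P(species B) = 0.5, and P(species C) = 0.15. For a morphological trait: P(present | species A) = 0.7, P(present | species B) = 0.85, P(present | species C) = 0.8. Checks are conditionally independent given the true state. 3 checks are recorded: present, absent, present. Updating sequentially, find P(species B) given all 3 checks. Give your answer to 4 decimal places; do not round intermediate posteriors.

0.4341

After 'present': normaliser = 0.7·0.3500 + 0.85·0.5000 + 0.8·0.1500; P(species A) ≈ 0.3101, P(species B) ≈ 0.5380, P(species C) ≈ 0.1519
After 'absent': normaliser = 0.3·0.3101 + 0.15·0.5380 + 0.2·0.1519; P(species A) ≈ 0.4558, P(species B) ≈ 0.3953, P(species C) ≈ 0.1488
After 'present': normaliser = 0.7·0.4558 + 0.85·0.3953 + 0.8·0.1488; P(species A) ≈ 0.4121, P(species B) ≈ 0.4341, P(species C) ≈ 0.1538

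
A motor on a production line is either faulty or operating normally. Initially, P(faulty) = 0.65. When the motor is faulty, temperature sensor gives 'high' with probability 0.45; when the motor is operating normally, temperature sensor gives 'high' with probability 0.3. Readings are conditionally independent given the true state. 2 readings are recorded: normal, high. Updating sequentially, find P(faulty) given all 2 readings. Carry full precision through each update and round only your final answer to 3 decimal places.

After 'normal': P(faulty) = 0.55·0.6500 / (0.55·0.6500 + 0.7·0.3500) ≈ 0.5934
After 'high': P(faulty) = 0.45·0.5934 / (0.45·0.5934 + 0.3·0.4066) ≈ 0.6864

0.686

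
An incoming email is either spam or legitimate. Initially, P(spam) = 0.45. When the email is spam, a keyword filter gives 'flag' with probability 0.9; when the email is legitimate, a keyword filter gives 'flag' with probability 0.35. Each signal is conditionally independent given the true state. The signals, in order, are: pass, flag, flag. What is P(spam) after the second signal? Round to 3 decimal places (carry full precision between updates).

After 'pass': P(spam) = 0.1·0.4500 / (0.1·0.4500 + 0.65·0.5500) ≈ 0.1118
After 'flag': P(spam) = 0.9·0.1118 / (0.9·0.1118 + 0.35·0.8882) ≈ 0.2445

0.245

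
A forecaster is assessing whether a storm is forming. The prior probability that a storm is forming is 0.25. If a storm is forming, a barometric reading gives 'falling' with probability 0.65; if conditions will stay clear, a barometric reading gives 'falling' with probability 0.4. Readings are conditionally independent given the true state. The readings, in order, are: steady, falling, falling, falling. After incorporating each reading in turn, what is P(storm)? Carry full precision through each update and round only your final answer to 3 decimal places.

After 'steady': P(storm) = 0.35·0.2500 / (0.35·0.2500 + 0.6·0.7500) ≈ 0.1628
After 'falling': P(storm) = 0.65·0.1628 / (0.65·0.1628 + 0.4·0.8372) ≈ 0.2401
After 'falling': P(storm) = 0.65·0.2401 / (0.65·0.2401 + 0.4·0.7599) ≈ 0.3393
After 'falling': P(storm) = 0.65·0.3393 / (0.65·0.3393 + 0.4·0.6607) ≈ 0.4549

0.455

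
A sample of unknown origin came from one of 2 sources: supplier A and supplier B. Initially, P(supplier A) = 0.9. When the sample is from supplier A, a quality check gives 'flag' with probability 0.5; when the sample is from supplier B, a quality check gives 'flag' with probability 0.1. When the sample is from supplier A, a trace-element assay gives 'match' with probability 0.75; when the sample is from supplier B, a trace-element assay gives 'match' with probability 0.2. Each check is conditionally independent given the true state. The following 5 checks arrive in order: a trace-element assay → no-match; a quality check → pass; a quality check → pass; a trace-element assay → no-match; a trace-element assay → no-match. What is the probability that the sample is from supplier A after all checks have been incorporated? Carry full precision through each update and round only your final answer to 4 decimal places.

After a trace-element assay='no-match': P(supplier A) = 0.25·0.9000 / (0.25·0.9000 + 0.8·0.1000) ≈ 0.7377
After a quality check='pass': P(supplier A) = 0.5·0.7377 / (0.5·0.7377 + 0.9·0.2623) ≈ 0.6098
After a quality check='pass': P(supplier A) = 0.5·0.6098 / (0.5·0.6098 + 0.9·0.3902) ≈ 0.4647
After a trace-element assay='no-match': P(supplier A) = 0.25·0.4647 / (0.25·0.4647 + 0.8·0.5353) ≈ 0.2134
After a trace-element assay='no-match': P(supplier A) = 0.25·0.2134 / (0.25·0.2134 + 0.8·0.7866) ≈ 0.0781

0.0781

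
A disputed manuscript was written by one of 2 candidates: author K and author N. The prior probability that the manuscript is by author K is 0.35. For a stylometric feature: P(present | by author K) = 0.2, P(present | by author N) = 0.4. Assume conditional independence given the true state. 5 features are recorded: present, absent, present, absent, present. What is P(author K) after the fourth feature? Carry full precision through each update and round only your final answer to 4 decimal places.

0.1931

Each posterior becomes the prior for the next update.
After 'present': P(author K) = 0.2·0.3500 / (0.2·0.3500 + 0.4·0.6500) ≈ 0.2121
After 'absent': P(author K) = 0.8·0.2121 / (0.8·0.2121 + 0.6·0.7879) ≈ 0.2642
After 'present': P(author K) = 0.2·0.2642 / (0.2·0.2642 + 0.4·0.7358) ≈ 0.1522
After 'absent': P(author K) = 0.8·0.1522 / (0.8·0.1522 + 0.6·0.8478) ≈ 0.1931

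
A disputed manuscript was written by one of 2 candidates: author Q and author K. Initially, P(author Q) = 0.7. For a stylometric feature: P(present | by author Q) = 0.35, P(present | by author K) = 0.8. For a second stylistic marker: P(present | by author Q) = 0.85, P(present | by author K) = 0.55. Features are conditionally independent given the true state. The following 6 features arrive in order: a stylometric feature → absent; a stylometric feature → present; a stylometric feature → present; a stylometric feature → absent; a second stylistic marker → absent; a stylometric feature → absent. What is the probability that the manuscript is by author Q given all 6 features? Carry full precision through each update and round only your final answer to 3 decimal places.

0.836

Each posterior becomes the prior for the next update.
After a stylometric feature='absent': P(author Q) = 0.65·0.7000 / (0.65·0.7000 + 0.2·0.3000) ≈ 0.8835
After a stylometric feature='present': P(author Q) = 0.35·0.8835 / (0.35·0.8835 + 0.8·0.1165) ≈ 0.7684
After a stylometric feature='present': P(author Q) = 0.35·0.7684 / (0.35·0.7684 + 0.8·0.2316) ≈ 0.5921
After a stylometric feature='absent': P(author Q) = 0.65·0.5921 / (0.65·0.5921 + 0.2·0.4079) ≈ 0.8251
After a second stylistic marker='absent': P(author Q) = 0.15·0.8251 / (0.15·0.8251 + 0.45·0.1749) ≈ 0.6113
After a stylometric feature='absent': P(author Q) = 0.65·0.6113 / (0.65·0.6113 + 0.2·0.3887) ≈ 0.8363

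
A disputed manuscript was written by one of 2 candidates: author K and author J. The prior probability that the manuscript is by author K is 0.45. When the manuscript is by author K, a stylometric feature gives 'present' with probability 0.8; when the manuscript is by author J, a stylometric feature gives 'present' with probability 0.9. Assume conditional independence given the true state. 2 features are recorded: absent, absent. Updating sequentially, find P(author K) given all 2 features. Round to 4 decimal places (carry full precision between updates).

0.7660

Each posterior becomes the prior for the next update.
After 'absent': P(author K) = 0.2·0.4500 / (0.2·0.4500 + 0.1·0.5500) ≈ 0.6207
After 'absent': P(author K) = 0.2·0.6207 / (0.2·0.6207 + 0.1·0.3793) ≈ 0.7660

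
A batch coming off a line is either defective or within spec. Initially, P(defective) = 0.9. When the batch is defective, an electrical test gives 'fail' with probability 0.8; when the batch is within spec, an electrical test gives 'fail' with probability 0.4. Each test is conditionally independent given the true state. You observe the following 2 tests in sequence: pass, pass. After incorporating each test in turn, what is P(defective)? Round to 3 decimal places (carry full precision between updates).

After 'pass': P(defective) = 0.2·0.9000 / (0.2·0.9000 + 0.6·0.1000) ≈ 0.7500
After 'pass': P(defective) = 0.2·0.7500 / (0.2·0.7500 + 0.6·0.2500) ≈ 0.5000

0.500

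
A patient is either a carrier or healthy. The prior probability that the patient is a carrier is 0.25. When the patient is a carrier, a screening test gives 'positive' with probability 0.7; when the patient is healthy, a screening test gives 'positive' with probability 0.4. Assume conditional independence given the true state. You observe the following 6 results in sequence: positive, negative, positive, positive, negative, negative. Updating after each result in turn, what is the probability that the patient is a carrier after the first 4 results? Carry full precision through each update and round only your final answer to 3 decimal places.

After 'positive': P(carrier) = 0.7·0.2500 / (0.7·0.2500 + 0.4·0.7500) ≈ 0.3684
After 'negative': P(carrier) = 0.3·0.3684 / (0.3·0.3684 + 0.6·0.6316) ≈ 0.2258
After 'positive': P(carrier) = 0.7·0.2258 / (0.7·0.2258 + 0.4·0.7742) ≈ 0.3379
After 'positive': P(carrier) = 0.7·0.3379 / (0.7·0.3379 + 0.4·0.6621) ≈ 0.4718

0.472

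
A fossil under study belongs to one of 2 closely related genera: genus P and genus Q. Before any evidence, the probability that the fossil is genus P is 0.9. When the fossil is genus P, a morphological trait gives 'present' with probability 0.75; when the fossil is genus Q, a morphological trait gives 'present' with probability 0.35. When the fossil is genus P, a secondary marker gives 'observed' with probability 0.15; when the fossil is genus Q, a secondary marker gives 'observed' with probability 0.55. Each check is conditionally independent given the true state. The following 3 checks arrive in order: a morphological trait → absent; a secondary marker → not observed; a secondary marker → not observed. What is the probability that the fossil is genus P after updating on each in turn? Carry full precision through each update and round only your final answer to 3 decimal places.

0.925

Each posterior becomes the prior for the next update.
After a morphological trait='absent': P(genus P) = 0.25·0.9000 / (0.25·0.9000 + 0.65·0.1000) ≈ 0.7759
After a secondary marker='not observed': P(genus P) = 0.85·0.7759 / (0.85·0.7759 + 0.45·0.2241) ≈ 0.8673
After a secondary marker='not observed': P(genus P) = 0.85·0.8673 / (0.85·0.8673 + 0.45·0.1327) ≈ 0.9251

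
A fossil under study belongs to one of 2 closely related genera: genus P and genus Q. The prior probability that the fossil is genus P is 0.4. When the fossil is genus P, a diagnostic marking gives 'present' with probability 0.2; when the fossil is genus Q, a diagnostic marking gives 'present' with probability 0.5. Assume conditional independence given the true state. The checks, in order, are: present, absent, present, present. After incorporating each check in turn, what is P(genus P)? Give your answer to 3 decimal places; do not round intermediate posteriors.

0.064

After 'present': P(genus P) = 0.2·0.4000 / (0.2·0.4000 + 0.5·0.6000) ≈ 0.2105
After 'absent': P(genus P) = 0.8·0.2105 / (0.8·0.2105 + 0.5·0.7895) ≈ 0.2991
After 'present': P(genus P) = 0.2·0.2991 / (0.2·0.2991 + 0.5·0.7009) ≈ 0.1458
After 'present': P(genus P) = 0.2·0.1458 / (0.2·0.1458 + 0.5·0.8542) ≈ 0.0639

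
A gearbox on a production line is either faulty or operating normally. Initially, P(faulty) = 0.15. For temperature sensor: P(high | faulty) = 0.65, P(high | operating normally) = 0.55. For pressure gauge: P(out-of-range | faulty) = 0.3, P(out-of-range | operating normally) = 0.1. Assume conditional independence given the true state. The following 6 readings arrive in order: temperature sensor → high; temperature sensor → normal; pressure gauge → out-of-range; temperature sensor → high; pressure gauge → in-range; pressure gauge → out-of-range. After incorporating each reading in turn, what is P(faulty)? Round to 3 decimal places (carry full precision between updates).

0.573

After temperature sensor='high': P(faulty) = 0.65·0.1500 / (0.65·0.1500 + 0.55·0.8500) ≈ 0.1726
After temperature sensor='normal': P(faulty) = 0.35·0.1726 / (0.35·0.1726 + 0.45·0.8274) ≈ 0.1396
After pressure gauge='out-of-range': P(faulty) = 0.3·0.1396 / (0.3·0.1396 + 0.1·0.8604) ≈ 0.3273
After temperature sensor='high': P(faulty) = 0.65·0.3273 / (0.65·0.3273 + 0.55·0.6727) ≈ 0.3651
After pressure gauge='in-range': P(faulty) = 0.7·0.3651 / (0.7·0.3651 + 0.9·0.6349) ≈ 0.3091
After pressure gauge='out-of-range': P(faulty) = 0.3·0.3091 / (0.3·0.3091 + 0.1·0.6909) ≈ 0.5730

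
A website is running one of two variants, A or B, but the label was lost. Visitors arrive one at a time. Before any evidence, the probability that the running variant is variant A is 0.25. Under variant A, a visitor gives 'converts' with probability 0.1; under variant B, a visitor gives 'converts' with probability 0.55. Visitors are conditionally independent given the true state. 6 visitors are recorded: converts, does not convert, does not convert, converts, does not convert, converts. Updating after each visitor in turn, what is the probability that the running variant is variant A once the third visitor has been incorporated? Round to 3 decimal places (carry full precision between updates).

0.195

After 'converts': P(A) = 0.1·0.2500 / (0.1·0.2500 + 0.55·0.7500) ≈ 0.0571
After 'does not convert': P(A) = 0.9·0.0571 / (0.9·0.0571 + 0.45·0.9429) ≈ 0.1081
After 'does not convert': P(A) = 0.9·0.1081 / (0.9·0.1081 + 0.45·0.8919) ≈ 0.1951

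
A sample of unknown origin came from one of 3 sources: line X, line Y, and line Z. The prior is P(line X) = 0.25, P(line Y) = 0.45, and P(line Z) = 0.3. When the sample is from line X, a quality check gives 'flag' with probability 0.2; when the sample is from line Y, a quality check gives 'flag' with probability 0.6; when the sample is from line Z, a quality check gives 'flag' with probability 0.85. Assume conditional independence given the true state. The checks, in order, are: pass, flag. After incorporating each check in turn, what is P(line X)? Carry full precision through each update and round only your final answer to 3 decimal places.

After 'pass': normaliser = 0.8·0.2500 + 0.4·0.4500 + 0.15·0.3000; P(line X) ≈ 0.4706, P(line Y) ≈ 0.4235, P(line Z) ≈ 0.1059
After 'flag': normaliser = 0.2·0.4706 + 0.6·0.4235 + 0.85·0.1059; P(line X) ≈ 0.2148, P(line Y) ≈ 0.5799, P(line Z) ≈ 0.2054

0.215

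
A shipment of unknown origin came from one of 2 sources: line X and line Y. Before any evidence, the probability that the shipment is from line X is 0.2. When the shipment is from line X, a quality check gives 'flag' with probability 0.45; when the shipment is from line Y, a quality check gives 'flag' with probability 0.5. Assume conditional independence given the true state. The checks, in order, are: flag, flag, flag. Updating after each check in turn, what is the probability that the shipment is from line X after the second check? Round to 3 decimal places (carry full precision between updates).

0.168

After 'flag': P(line X) = 0.45·0.2000 / (0.45·0.2000 + 0.5·0.8000) ≈ 0.1837
After 'flag': P(line X) = 0.45·0.1837 / (0.45·0.1837 + 0.5·0.8163) ≈ 0.1684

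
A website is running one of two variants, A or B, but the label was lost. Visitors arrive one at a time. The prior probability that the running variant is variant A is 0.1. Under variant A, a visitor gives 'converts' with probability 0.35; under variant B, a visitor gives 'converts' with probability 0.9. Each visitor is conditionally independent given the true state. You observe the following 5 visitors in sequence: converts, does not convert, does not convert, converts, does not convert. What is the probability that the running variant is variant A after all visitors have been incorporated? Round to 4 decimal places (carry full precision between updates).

0.8219

Each posterior becomes the prior for the next update.
After 'converts': P(A) = 0.35·0.1000 / (0.35·0.1000 + 0.9·0.9000) ≈ 0.0414
After 'does not convert': P(A) = 0.65·0.0414 / (0.65·0.0414 + 0.1·0.9586) ≈ 0.2193
After 'does not convert': P(A) = 0.65·0.2193 / (0.65·0.2193 + 0.1·0.7807) ≈ 0.6461
After 'converts': P(A) = 0.35·0.6461 / (0.35·0.6461 + 0.9·0.3539) ≈ 0.4152
After 'does not convert': P(A) = 0.65·0.4152 / (0.65·0.4152 + 0.1·0.5848) ≈ 0.8219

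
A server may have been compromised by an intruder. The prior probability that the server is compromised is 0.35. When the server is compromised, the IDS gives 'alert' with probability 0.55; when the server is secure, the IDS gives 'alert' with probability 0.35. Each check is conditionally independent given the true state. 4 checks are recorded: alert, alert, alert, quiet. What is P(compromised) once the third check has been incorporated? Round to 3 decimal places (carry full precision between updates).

After 'alert': P(compromised) = 0.55·0.3500 / (0.55·0.3500 + 0.35·0.6500) ≈ 0.4583
After 'alert': P(compromised) = 0.55·0.4583 / (0.55·0.4583 + 0.35·0.5417) ≈ 0.5708
After 'alert': P(compromised) = 0.55·0.5708 / (0.55·0.5708 + 0.35·0.4292) ≈ 0.6763

0.676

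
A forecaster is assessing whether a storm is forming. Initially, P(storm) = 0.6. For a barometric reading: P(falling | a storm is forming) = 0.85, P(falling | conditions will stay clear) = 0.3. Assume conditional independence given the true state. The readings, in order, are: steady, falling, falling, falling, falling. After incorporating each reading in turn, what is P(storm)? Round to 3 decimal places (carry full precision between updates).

0.954

Each posterior becomes the prior for the next update.
After 'steady': P(storm) = 0.15·0.6000 / (0.15·0.6000 + 0.7·0.4000) ≈ 0.2432
After 'falling': P(storm) = 0.85·0.2432 / (0.85·0.2432 + 0.3·0.7568) ≈ 0.4766
After 'falling': P(storm) = 0.85·0.4766 / (0.85·0.4766 + 0.3·0.5234) ≈ 0.7207
After 'falling': P(storm) = 0.85·0.7207 / (0.85·0.7207 + 0.3·0.2793) ≈ 0.8797
After 'falling': P(storm) = 0.85·0.8797 / (0.85·0.8797 + 0.3·0.1203) ≈ 0.9539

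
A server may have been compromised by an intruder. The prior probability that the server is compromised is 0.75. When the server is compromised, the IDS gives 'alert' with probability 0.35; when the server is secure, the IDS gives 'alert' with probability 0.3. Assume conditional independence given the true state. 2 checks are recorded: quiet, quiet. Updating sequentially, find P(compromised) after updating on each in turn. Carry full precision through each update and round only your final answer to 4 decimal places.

0.7212

Each posterior becomes the prior for the next update.
After 'quiet': P(compromised) = 0.65·0.7500 / (0.65·0.7500 + 0.7·0.2500) ≈ 0.7358
After 'quiet': P(compromised) = 0.65·0.7358 / (0.65·0.7358 + 0.7·0.2642) ≈ 0.7212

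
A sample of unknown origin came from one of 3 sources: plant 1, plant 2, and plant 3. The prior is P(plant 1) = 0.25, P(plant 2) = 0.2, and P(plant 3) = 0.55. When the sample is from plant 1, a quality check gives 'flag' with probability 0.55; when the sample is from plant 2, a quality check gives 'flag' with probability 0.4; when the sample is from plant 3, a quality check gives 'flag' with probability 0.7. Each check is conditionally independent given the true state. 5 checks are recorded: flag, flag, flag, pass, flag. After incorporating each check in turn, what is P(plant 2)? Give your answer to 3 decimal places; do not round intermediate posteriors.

0.058

After 'flag': normaliser = 0.55·0.2500 + 0.4·0.2000 + 0.7·0.5500; P(plant 1) ≈ 0.2282, P(plant 2) ≈ 0.1328, P(plant 3) ≈ 0.6390
After 'flag': normaliser = 0.55·0.2282 + 0.4·0.1328 + 0.7·0.6390; P(plant 1) ≈ 0.2005, P(plant 2) ≈ 0.0849, P(plant 3) ≈ 0.7146
After 'flag': normaliser = 0.55·0.2005 + 0.4·0.0849 + 0.7·0.7146; P(plant 1) ≈ 0.1711, P(plant 2) ≈ 0.0527, P(plant 3) ≈ 0.7762
After 'pass': normaliser = 0.45·0.1711 + 0.6·0.0527 + 0.3·0.7762; P(plant 1) ≈ 0.2255, P(plant 2) ≈ 0.0925, P(plant 3) ≈ 0.6819
After 'flag': normaliser = 0.55·0.2255 + 0.4·0.0925 + 0.7·0.6819; P(plant 1) ≈ 0.1943, P(plant 2) ≈ 0.0580, P(plant 3) ≈ 0.7477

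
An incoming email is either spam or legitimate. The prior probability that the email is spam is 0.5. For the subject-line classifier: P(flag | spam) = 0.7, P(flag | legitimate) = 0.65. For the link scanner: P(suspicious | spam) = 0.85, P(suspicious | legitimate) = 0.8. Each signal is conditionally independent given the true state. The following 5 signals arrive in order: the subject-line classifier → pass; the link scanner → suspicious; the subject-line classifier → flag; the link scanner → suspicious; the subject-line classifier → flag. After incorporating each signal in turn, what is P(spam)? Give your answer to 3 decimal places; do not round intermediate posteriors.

After the subject-line classifier='pass': P(spam) = 0.3·0.5000 / (0.3·0.5000 + 0.35·0.5000) ≈ 0.4615
After the link scanner='suspicious': P(spam) = 0.85·0.4615 / (0.85·0.4615 + 0.8·0.5385) ≈ 0.4766
After the subject-line classifier='flag': P(spam) = 0.7·0.4766 / (0.7·0.4766 + 0.65·0.5234) ≈ 0.4951
After the link scanner='suspicious': P(spam) = 0.85·0.4951 / (0.85·0.4951 + 0.8·0.5049) ≈ 0.5103
After the subject-line classifier='flag': P(spam) = 0.7·0.5103 / (0.7·0.5103 + 0.65·0.4897) ≈ 0.5288

0.529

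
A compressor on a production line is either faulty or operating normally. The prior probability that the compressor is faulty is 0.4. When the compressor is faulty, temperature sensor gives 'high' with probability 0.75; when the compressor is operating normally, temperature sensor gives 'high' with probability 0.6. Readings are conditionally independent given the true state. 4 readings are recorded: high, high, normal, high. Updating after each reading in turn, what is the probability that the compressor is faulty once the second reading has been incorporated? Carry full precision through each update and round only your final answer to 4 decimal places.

After 'high': P(faulty) = 0.75·0.4000 / (0.75·0.4000 + 0.6·0.6000) ≈ 0.4545
After 'high': P(faulty) = 0.75·0.4545 / (0.75·0.4545 + 0.6·0.5455) ≈ 0.5102

0.5102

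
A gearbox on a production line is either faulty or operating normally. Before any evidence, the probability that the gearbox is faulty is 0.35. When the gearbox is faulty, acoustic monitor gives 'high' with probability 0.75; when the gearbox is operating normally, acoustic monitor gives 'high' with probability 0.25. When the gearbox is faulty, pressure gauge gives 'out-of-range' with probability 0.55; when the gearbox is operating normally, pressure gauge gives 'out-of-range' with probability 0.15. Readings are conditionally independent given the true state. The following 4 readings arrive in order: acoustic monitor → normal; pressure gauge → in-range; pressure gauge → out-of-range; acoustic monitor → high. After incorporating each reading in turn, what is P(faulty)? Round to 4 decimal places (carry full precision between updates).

Apply Bayes' rule sequentially, carrying P(faulty) forward.
After acoustic monitor='normal': P(faulty) = 0.25·0.3500 / (0.25·0.3500 + 0.75·0.6500) ≈ 0.1522
After pressure gauge='in-range': P(faulty) = 0.45·0.1522 / (0.45·0.1522 + 0.85·0.8478) ≈ 0.0868
After pressure gauge='out-of-range': P(faulty) = 0.55·0.0868 / (0.55·0.0868 + 0.15·0.9132) ≈ 0.2584
After acoustic monitor='high': P(faulty) = 0.75·0.2584 / (0.75·0.2584 + 0.25·0.7416) ≈ 0.5111

0.5111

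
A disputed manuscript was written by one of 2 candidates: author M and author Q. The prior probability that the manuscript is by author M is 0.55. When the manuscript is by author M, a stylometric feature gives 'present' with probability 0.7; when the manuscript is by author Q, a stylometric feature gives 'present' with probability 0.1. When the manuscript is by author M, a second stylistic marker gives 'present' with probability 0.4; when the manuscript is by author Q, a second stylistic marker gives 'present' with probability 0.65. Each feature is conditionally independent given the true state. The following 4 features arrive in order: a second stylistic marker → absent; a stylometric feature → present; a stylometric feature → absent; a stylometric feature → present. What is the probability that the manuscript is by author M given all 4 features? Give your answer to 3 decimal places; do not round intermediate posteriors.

After a second stylistic marker='absent': P(author M) = 0.6·0.5500 / (0.6·0.5500 + 0.35·0.4500) ≈ 0.6769
After a stylometric feature='present': P(author M) = 0.7·0.6769 / (0.7·0.6769 + 0.1·0.3231) ≈ 0.9362
After a stylometric feature='absent': P(author M) = 0.3·0.9362 / (0.3·0.9362 + 0.9·0.0638) ≈ 0.8302
After a stylometric feature='present': P(author M) = 0.7·0.8302 / (0.7·0.8302 + 0.1·0.1698) ≈ 0.9716

0.972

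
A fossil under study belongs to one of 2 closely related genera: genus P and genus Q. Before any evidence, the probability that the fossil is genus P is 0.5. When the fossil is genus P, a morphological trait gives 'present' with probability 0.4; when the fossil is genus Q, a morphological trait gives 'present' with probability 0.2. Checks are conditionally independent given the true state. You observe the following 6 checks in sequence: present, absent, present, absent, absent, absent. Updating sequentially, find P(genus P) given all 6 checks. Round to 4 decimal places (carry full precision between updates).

Each posterior becomes the prior for the next update.
After 'present': P(genus P) = 0.4·0.5000 / (0.4·0.5000 + 0.2·0.5000) ≈ 0.6667
After 'absent': P(genus P) = 0.6·0.6667 / (0.6·0.6667 + 0.8·0.3333) ≈ 0.6000
After 'present': P(genus P) = 0.4·0.6000 / (0.4·0.6000 + 0.2·0.4000) ≈ 0.7500
After 'absent': P(genus P) = 0.6·0.7500 / (0.6·0.7500 + 0.8·0.2500) ≈ 0.6923
After 'absent': P(genus P) = 0.6·0.6923 / (0.6·0.6923 + 0.8·0.3077) ≈ 0.6279
After 'absent': P(genus P) = 0.6·0.6279 / (0.6·0.6279 + 0.8·0.3721) ≈ 0.5586

0.5586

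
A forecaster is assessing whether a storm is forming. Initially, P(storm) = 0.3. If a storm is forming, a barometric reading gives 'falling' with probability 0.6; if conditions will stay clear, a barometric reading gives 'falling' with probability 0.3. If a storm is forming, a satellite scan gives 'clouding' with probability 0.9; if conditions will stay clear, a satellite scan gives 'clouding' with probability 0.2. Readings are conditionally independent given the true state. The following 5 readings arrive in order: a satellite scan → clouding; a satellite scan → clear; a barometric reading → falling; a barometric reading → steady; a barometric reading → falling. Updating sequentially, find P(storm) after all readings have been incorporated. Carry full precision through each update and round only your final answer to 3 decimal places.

0.355

After a satellite scan='clouding': P(storm) = 0.9·0.3000 / (0.9·0.3000 + 0.2·0.7000) ≈ 0.6585
After a satellite scan='clear': P(storm) = 0.1·0.6585 / (0.1·0.6585 + 0.8·0.3415) ≈ 0.1942
After a barometric reading='falling': P(storm) = 0.6·0.1942 / (0.6·0.1942 + 0.3·0.8058) ≈ 0.3253
After a barometric reading='steady': P(storm) = 0.4·0.3253 / (0.4·0.3253 + 0.7·0.6747) ≈ 0.2160
After a barometric reading='falling': P(storm) = 0.6·0.2160 / (0.6·0.2160 + 0.3·0.7840) ≈ 0.3553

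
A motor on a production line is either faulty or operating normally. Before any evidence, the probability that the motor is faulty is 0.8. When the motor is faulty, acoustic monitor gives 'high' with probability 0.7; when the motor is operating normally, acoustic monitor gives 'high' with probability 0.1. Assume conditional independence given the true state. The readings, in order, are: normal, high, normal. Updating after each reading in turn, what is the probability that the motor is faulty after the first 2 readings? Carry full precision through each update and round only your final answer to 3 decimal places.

0.903

After 'normal': P(faulty) = 0.3·0.8000 / (0.3·0.8000 + 0.9·0.2000) ≈ 0.5714
After 'high': P(faulty) = 0.7·0.5714 / (0.7·0.5714 + 0.1·0.4286) ≈ 0.9032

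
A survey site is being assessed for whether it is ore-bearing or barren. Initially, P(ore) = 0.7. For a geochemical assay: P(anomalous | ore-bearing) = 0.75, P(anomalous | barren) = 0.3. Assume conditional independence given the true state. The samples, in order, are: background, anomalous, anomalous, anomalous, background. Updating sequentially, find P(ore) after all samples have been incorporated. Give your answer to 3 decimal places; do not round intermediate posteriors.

0.823

After 'background': P(ore) = 0.25·0.7000 / (0.25·0.7000 + 0.7·0.3000) ≈ 0.4545
After 'anomalous': P(ore) = 0.75·0.4545 / (0.75·0.4545 + 0.3·0.5455) ≈ 0.6757
After 'anomalous': P(ore) = 0.75·0.6757 / (0.75·0.6757 + 0.3·0.3243) ≈ 0.8389
After 'anomalous': P(ore) = 0.75·0.8389 / (0.75·0.8389 + 0.3·0.1611) ≈ 0.9287
After 'background': P(ore) = 0.25·0.9287 / (0.25·0.9287 + 0.7·0.0713) ≈ 0.8230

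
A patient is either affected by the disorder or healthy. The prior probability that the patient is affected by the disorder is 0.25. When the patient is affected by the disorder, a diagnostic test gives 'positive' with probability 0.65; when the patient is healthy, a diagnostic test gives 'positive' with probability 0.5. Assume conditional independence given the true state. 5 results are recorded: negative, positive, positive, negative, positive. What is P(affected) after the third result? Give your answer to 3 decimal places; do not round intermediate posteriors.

After 'negative': P(affected) = 0.35·0.2500 / (0.35·0.2500 + 0.5·0.7500) ≈ 0.1892
After 'positive': P(affected) = 0.65·0.1892 / (0.65·0.1892 + 0.5·0.8108) ≈ 0.2327
After 'positive': P(affected) = 0.65·0.2327 / (0.65·0.2327 + 0.5·0.7673) ≈ 0.2828

0.283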